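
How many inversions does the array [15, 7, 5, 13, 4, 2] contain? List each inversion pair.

Finding inversions in [15, 7, 5, 13, 4, 2]:

(0, 1): arr[0]=15 > arr[1]=7
(0, 2): arr[0]=15 > arr[2]=5
(0, 3): arr[0]=15 > arr[3]=13
(0, 4): arr[0]=15 > arr[4]=4
(0, 5): arr[0]=15 > arr[5]=2
(1, 2): arr[1]=7 > arr[2]=5
(1, 4): arr[1]=7 > arr[4]=4
(1, 5): arr[1]=7 > arr[5]=2
(2, 4): arr[2]=5 > arr[4]=4
(2, 5): arr[2]=5 > arr[5]=2
(3, 4): arr[3]=13 > arr[4]=4
(3, 5): arr[3]=13 > arr[5]=2
(4, 5): arr[4]=4 > arr[5]=2

Total inversions: 13

The array has 13 inversion(s): (0,1), (0,2), (0,3), (0,4), (0,5), (1,2), (1,4), (1,5), (2,4), (2,5), (3,4), (3,5), (4,5). Each pair (i,j) satisfies i < j and arr[i] > arr[j].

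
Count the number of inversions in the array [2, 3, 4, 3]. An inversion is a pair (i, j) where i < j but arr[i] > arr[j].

Finding inversions in [2, 3, 4, 3]:

(2, 3): arr[2]=4 > arr[3]=3

Total inversions: 1

The array has 1 inversion(s): (2,3). Each pair (i,j) satisfies i < j and arr[i] > arr[j].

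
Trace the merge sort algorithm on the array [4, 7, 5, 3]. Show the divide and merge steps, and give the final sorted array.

Merge sort trace:

Split: [4, 7, 5, 3] -> [4, 7] and [5, 3]
  Split: [4, 7] -> [4] and [7]
  Merge: [4] + [7] -> [4, 7]
  Split: [5, 3] -> [5] and [3]
  Merge: [5] + [3] -> [3, 5]
Merge: [4, 7] + [3, 5] -> [3, 4, 5, 7]

Final sorted array: [3, 4, 5, 7]

The merge sort proceeds by recursively splitting the array and merging sorted halves.
After all merges, the sorted array is [3, 4, 5, 7].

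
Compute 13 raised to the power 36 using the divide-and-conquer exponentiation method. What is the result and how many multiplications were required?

Computing 13^36 by squaring (build up from 13^1; each line after the first costs one multiplication):

13^1 = 13
13^2 = (13^1)^2 = 13^2 = 169
13^4 = (13^2)^2 = 169^2 = 28561
13^8 = (13^4)^2 = 28561^2 = 815730721
13^9 = 13 * 13^8 = 13 * 815730721 = 10604499373
13^18 = (13^9)^2 = 10604499373^2 = 112455406951957393129
13^36 = (13^18)^2 = 112455406951957393129^2 = 12646218552730347184269489080961456410641

Result: 12646218552730347184269489080961456410641
Multiplications needed: 6 (6 lines after 13^1)

13^36 = 12646218552730347184269489080961456410641. Using exponentiation by squaring, this requires 6 multiplications. The key idea: if the exponent is even, square the half-power; if odd, multiply by the base once.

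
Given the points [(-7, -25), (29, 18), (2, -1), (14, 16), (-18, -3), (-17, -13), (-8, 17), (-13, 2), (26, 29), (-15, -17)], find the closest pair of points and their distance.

Computing all pairwise distances among 10 points:

d((-7, -25), (29, 18)) = 56.0803
d((-7, -25), (2, -1)) = 25.632
d((-7, -25), (14, 16)) = 46.0652
d((-7, -25), (-18, -3)) = 24.5967
d((-7, -25), (-17, -13)) = 15.6205
d((-7, -25), (-8, 17)) = 42.0119
d((-7, -25), (-13, 2)) = 27.6586
d((-7, -25), (26, 29)) = 63.2851
d((-7, -25), (-15, -17)) = 11.3137
d((29, 18), (2, -1)) = 33.0151
d((29, 18), (14, 16)) = 15.1327
d((29, 18), (-18, -3)) = 51.4782
d((29, 18), (-17, -13)) = 55.4707
d((29, 18), (-8, 17)) = 37.0135
d((29, 18), (-13, 2)) = 44.9444
d((29, 18), (26, 29)) = 11.4018
d((29, 18), (-15, -17)) = 56.2228
d((2, -1), (14, 16)) = 20.8087
d((2, -1), (-18, -3)) = 20.0998
d((2, -1), (-17, -13)) = 22.4722
d((2, -1), (-8, 17)) = 20.5913
d((2, -1), (-13, 2)) = 15.2971
d((2, -1), (26, 29)) = 38.4187
d((2, -1), (-15, -17)) = 23.3452
d((14, 16), (-18, -3)) = 37.2156
d((14, 16), (-17, -13)) = 42.45
d((14, 16), (-8, 17)) = 22.0227
d((14, 16), (-13, 2)) = 30.4138
d((14, 16), (26, 29)) = 17.6918
d((14, 16), (-15, -17)) = 43.9318
d((-18, -3), (-17, -13)) = 10.0499
d((-18, -3), (-8, 17)) = 22.3607
d((-18, -3), (-13, 2)) = 7.0711
d((-18, -3), (26, 29)) = 54.4059
d((-18, -3), (-15, -17)) = 14.3178
d((-17, -13), (-8, 17)) = 31.3209
d((-17, -13), (-13, 2)) = 15.5242
d((-17, -13), (26, 29)) = 60.1082
d((-17, -13), (-15, -17)) = 4.4721 <-- minimum
d((-8, 17), (-13, 2)) = 15.8114
d((-8, 17), (26, 29)) = 36.0555
d((-8, 17), (-15, -17)) = 34.7131
d((-13, 2), (26, 29)) = 47.4342
d((-13, 2), (-15, -17)) = 19.105
d((26, 29), (-15, -17)) = 61.6198

Closest pair: (-17, -13) and (-15, -17) with distance 4.4721

The closest pair is (-17, -13) and (-15, -17) with Euclidean distance 4.4721. For 10 points, brute-force pairwise comparison is shown above. For large n, the divide-and-conquer algorithm (sort by x, recurse on halves, check the dividing strip) achieves O(n log n).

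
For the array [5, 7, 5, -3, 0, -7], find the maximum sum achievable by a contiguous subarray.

Using Kadane's algorithm on [5, 7, 5, -3, 0, -7]:

Scanning through the array:
Position 1 (value 7): max_ending_here = 12, max_so_far = 12
Position 2 (value 5): max_ending_here = 17, max_so_far = 17
Position 3 (value -3): max_ending_here = 14, max_so_far = 17
Position 4 (value 0): max_ending_here = 14, max_so_far = 17
Position 5 (value -7): max_ending_here = 7, max_so_far = 17

Maximum subarray: [5, 7, 5]
Maximum sum: 17

The maximum subarray is [5, 7, 5] with sum 17. This subarray runs from index 0 to index 2.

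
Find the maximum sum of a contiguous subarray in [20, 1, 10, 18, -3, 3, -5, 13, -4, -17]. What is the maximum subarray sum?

Using Kadane's algorithm on [20, 1, 10, 18, -3, 3, -5, 13, -4, -17]:

Scanning through the array:
Position 1 (value 1): max_ending_here = 21, max_so_far = 21
Position 2 (value 10): max_ending_here = 31, max_so_far = 31
Position 3 (value 18): max_ending_here = 49, max_so_far = 49
Position 4 (value -3): max_ending_here = 46, max_so_far = 49
Position 5 (value 3): max_ending_here = 49, max_so_far = 49
Position 6 (value -5): max_ending_here = 44, max_so_far = 49
Position 7 (value 13): max_ending_here = 57, max_so_far = 57
Position 8 (value -4): max_ending_here = 53, max_so_far = 57
Position 9 (value -17): max_ending_here = 36, max_so_far = 57

Maximum subarray: [20, 1, 10, 18, -3, 3, -5, 13]
Maximum sum: 57

The maximum subarray is [20, 1, 10, 18, -3, 3, -5, 13] with sum 57. This subarray runs from index 0 to index 7.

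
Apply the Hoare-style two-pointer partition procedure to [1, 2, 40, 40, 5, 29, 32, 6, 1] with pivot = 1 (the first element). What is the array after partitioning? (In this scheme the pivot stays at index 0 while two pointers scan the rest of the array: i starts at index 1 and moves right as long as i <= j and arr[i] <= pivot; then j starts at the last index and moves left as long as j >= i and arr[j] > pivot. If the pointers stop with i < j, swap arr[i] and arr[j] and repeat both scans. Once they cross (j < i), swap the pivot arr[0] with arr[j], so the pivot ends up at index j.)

Hoare-style two-pointer partition with pivot = 1:

Initial array: [1, 2, 40, 40, 5, 29, 32, 6, 1]

Pointers start at i = 1, j = 8.
i stops at index 1 (arr[1]=2 > 1), j stops at index 8 (arr[8]=1 <= 1): swap arr[1] and arr[8], array becomes [1, 1, 40, 40, 5, 29, 32, 6, 2]
i ends at 2, j ends at 1: the pointers have crossed (j < i), so scanning stops.

Swap pivot arr[0] with arr[1] to place pivot at position 1: [1, 1, 40, 40, 5, 29, 32, 6, 2]
Pivot position: 1

After partitioning with pivot 1, the array becomes [1, 1, 40, 40, 5, 29, 32, 6, 2]. The pivot is placed at index 1. All elements to the left of the pivot are <= 1, and all elements to the right are > 1.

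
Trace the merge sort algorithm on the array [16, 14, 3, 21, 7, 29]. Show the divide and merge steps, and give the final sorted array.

Merge sort trace:

Split: [16, 14, 3, 21, 7, 29] -> [16, 14, 3] and [21, 7, 29]
  Split: [16, 14, 3] -> [16] and [14, 3]
    Split: [14, 3] -> [14] and [3]
    Merge: [14] + [3] -> [3, 14]
  Merge: [16] + [3, 14] -> [3, 14, 16]
  Split: [21, 7, 29] -> [21] and [7, 29]
    Split: [7, 29] -> [7] and [29]
    Merge: [7] + [29] -> [7, 29]
  Merge: [21] + [7, 29] -> [7, 21, 29]
Merge: [3, 14, 16] + [7, 21, 29] -> [3, 7, 14, 16, 21, 29]

Final sorted array: [3, 7, 14, 16, 21, 29]

The merge sort proceeds by recursively splitting the array and merging sorted halves.
After all merges, the sorted array is [3, 7, 14, 16, 21, 29].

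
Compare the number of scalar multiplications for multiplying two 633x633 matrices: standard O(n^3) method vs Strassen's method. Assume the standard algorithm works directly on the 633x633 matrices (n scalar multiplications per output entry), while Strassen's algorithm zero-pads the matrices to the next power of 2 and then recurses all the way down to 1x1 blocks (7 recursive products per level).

Matrix multiplication for 633x633 matrices:

Strassen's algorithm requires power-of-2 dimensions. Pad 633x633 to 1024x1024 (next power of 2).

Standard algorithm: 633^3 = 253636137 multiplications
Strassen's algorithm: 7^(log2(1024)) = 7^10 = 282475249 multiplications
Difference: 253636137 - 282475249 = -28839112 (Strassen uses MORE here due to padding overhead — for small or just-over-power-of-2 n, padding can outweigh the per-level savings)

Standard: 253636137 multiplications (633^3). Strassen: 282475249 multiplications (7^10, after padding to 1024x1024). Strassen reduces 8 recursive multiplications to 7 at each level.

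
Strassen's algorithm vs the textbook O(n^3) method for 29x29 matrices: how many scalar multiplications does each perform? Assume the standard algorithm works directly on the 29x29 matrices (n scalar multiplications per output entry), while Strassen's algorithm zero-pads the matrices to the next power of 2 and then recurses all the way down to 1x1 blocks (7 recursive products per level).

Matrix multiplication for 29x29 matrices:

Strassen's algorithm requires power-of-2 dimensions. Pad 29x29 to 32x32 (next power of 2).

Standard algorithm: 29^3 = 24389 multiplications
Strassen's algorithm: 7^(log2(32)) = 7^5 = 16807 multiplications
Savings: 24389 - 16807 = 7582 multiplications

Standard: 24389 multiplications (29^3). Strassen: 16807 multiplications (7^5, after padding to 32x32). Strassen reduces 8 recursive multiplications to 7 at each level.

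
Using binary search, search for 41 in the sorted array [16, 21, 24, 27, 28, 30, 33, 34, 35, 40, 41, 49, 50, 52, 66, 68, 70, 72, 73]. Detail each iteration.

Binary search for 41 in [16, 21, 24, 27, 28, 30, 33, 34, 35, 40, 41, 49, 50, 52, 66, 68, 70, 72, 73]:

lo=0, hi=18, mid=9, arr[mid]=40 -> 40 < 41, search right half
lo=10, hi=18, mid=14, arr[mid]=66 -> 66 > 41, search left half
lo=10, hi=13, mid=11, arr[mid]=49 -> 49 > 41, search left half
lo=10, hi=10, mid=10, arr[mid]=41 -> Found target at index 10!

Binary search finds 41 at index 10 after 4 comparisons. The search repeatedly halves the search space by comparing with the middle element.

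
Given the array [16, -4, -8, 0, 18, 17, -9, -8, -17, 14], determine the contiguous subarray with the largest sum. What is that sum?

Using Kadane's algorithm on [16, -4, -8, 0, 18, 17, -9, -8, -17, 14]:

Scanning through the array:
Position 1 (value -4): max_ending_here = 12, max_so_far = 16
Position 2 (value -8): max_ending_here = 4, max_so_far = 16
Position 3 (value 0): max_ending_here = 4, max_so_far = 16
Position 4 (value 18): max_ending_here = 22, max_so_far = 22
Position 5 (value 17): max_ending_here = 39, max_so_far = 39
Position 6 (value -9): max_ending_here = 30, max_so_far = 39
Position 7 (value -8): max_ending_here = 22, max_so_far = 39
Position 8 (value -17): max_ending_here = 5, max_so_far = 39
Position 9 (value 14): max_ending_here = 19, max_so_far = 39

Maximum subarray: [16, -4, -8, 0, 18, 17]
Maximum sum: 39

The maximum subarray is [16, -4, -8, 0, 18, 17] with sum 39. This subarray runs from index 0 to index 5.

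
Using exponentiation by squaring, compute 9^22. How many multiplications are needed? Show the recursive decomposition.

Computing 9^22 by squaring (build up from 9^1; each line after the first costs one multiplication):

9^1 = 9
9^2 = (9^1)^2 = 9^2 = 81
9^4 = (9^2)^2 = 81^2 = 6561
9^5 = 9 * 9^4 = 9 * 6561 = 59049
9^10 = (9^5)^2 = 59049^2 = 3486784401
9^11 = 9 * 9^10 = 9 * 3486784401 = 31381059609
9^22 = (9^11)^2 = 31381059609^2 = 984770902183611232881

Result: 984770902183611232881
Multiplications needed: 6 (6 lines after 9^1)

9^22 = 984770902183611232881. Using exponentiation by squaring, this requires 6 multiplications. The key idea: if the exponent is even, square the half-power; if odd, multiply by the base once.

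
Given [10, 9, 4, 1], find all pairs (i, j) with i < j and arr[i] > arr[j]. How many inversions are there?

Finding inversions in [10, 9, 4, 1]:

(0, 1): arr[0]=10 > arr[1]=9
(0, 2): arr[0]=10 > arr[2]=4
(0, 3): arr[0]=10 > arr[3]=1
(1, 2): arr[1]=9 > arr[2]=4
(1, 3): arr[1]=9 > arr[3]=1
(2, 3): arr[2]=4 > arr[3]=1

Total inversions: 6

The array has 6 inversion(s): (0,1), (0,2), (0,3), (1,2), (1,3), (2,3). Each pair (i,j) satisfies i < j and arr[i] > arr[j].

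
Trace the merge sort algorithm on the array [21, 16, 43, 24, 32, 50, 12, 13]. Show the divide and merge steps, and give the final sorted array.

Merge sort trace:

Split: [21, 16, 43, 24, 32, 50, 12, 13] -> [21, 16, 43, 24] and [32, 50, 12, 13]
  Split: [21, 16, 43, 24] -> [21, 16] and [43, 24]
    Split: [21, 16] -> [21] and [16]
    Merge: [21] + [16] -> [16, 21]
    Split: [43, 24] -> [43] and [24]
    Merge: [43] + [24] -> [24, 43]
  Merge: [16, 21] + [24, 43] -> [16, 21, 24, 43]
  Split: [32, 50, 12, 13] -> [32, 50] and [12, 13]
    Split: [32, 50] -> [32] and [50]
    Merge: [32] + [50] -> [32, 50]
    Split: [12, 13] -> [12] and [13]
    Merge: [12] + [13] -> [12, 13]
  Merge: [32, 50] + [12, 13] -> [12, 13, 32, 50]
Merge: [16, 21, 24, 43] + [12, 13, 32, 50] -> [12, 13, 16, 21, 24, 32, 43, 50]

Final sorted array: [12, 13, 16, 21, 24, 32, 43, 50]

The merge sort proceeds by recursively splitting the array and merging sorted halves.
After all merges, the sorted array is [12, 13, 16, 21, 24, 32, 43, 50].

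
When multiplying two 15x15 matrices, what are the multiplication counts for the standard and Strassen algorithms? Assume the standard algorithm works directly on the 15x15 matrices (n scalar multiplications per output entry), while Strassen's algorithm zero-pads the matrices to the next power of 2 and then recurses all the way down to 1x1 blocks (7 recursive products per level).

Matrix multiplication for 15x15 matrices:

Strassen's algorithm requires power-of-2 dimensions. Pad 15x15 to 16x16 (next power of 2).

Standard algorithm: 15^3 = 3375 multiplications
Strassen's algorithm: 7^(log2(16)) = 7^4 = 2401 multiplications
Savings: 3375 - 2401 = 974 multiplications

Standard: 3375 multiplications (15^3). Strassen: 2401 multiplications (7^4, after padding to 16x16). Strassen reduces 8 recursive multiplications to 7 at each level.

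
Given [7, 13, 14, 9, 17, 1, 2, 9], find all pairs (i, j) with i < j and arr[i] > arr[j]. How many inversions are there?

Finding inversions in [7, 13, 14, 9, 17, 1, 2, 9]:

(0, 5): arr[0]=7 > arr[5]=1
(0, 6): arr[0]=7 > arr[6]=2
(1, 3): arr[1]=13 > arr[3]=9
(1, 5): arr[1]=13 > arr[5]=1
(1, 6): arr[1]=13 > arr[6]=2
(1, 7): arr[1]=13 > arr[7]=9
(2, 3): arr[2]=14 > arr[3]=9
(2, 5): arr[2]=14 > arr[5]=1
(2, 6): arr[2]=14 > arr[6]=2
(2, 7): arr[2]=14 > arr[7]=9
(3, 5): arr[3]=9 > arr[5]=1
(3, 6): arr[3]=9 > arr[6]=2
(4, 5): arr[4]=17 > arr[5]=1
(4, 6): arr[4]=17 > arr[6]=2
(4, 7): arr[4]=17 > arr[7]=9

Total inversions: 15

The array has 15 inversion(s): (0,5), (0,6), (1,3), (1,5), (1,6), (1,7), (2,3), (2,5), (2,6), (2,7), (3,5), (3,6), (4,5), (4,6), (4,7). Each pair (i,j) satisfies i < j and arr[i] > arr[j].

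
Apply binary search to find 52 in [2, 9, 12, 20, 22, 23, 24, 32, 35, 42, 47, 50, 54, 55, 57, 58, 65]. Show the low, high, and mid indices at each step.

Binary search for 52 in [2, 9, 12, 20, 22, 23, 24, 32, 35, 42, 47, 50, 54, 55, 57, 58, 65]:

lo=0, hi=16, mid=8, arr[mid]=35 -> 35 < 52, search right half
lo=9, hi=16, mid=12, arr[mid]=54 -> 54 > 52, search left half
lo=9, hi=11, mid=10, arr[mid]=47 -> 47 < 52, search right half
lo=11, hi=11, mid=11, arr[mid]=50 -> 50 < 52, search right half
lo=12 > hi=11, target 52 not found

Binary search determines that 52 is not in the array after 4 comparisons. The search space was exhausted without finding the target.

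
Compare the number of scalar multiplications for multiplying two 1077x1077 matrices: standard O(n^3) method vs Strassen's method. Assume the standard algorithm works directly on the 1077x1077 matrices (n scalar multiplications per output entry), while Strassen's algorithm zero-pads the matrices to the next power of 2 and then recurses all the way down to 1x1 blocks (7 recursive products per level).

Matrix multiplication for 1077x1077 matrices:

Strassen's algorithm requires power-of-2 dimensions. Pad 1077x1077 to 2048x2048 (next power of 2).

Standard algorithm: 1077^3 = 1249243533 multiplications
Strassen's algorithm: 7^(log2(2048)) = 7^11 = 1977326743 multiplications
Difference: 1249243533 - 1977326743 = -728083210 (Strassen uses MORE here due to padding overhead — for small or just-over-power-of-2 n, padding can outweigh the per-level savings)

Standard: 1249243533 multiplications (1077^3). Strassen: 1977326743 multiplications (7^11, after padding to 2048x2048). Strassen reduces 8 recursive multiplications to 7 at each level.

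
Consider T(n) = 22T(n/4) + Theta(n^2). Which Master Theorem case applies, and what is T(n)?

Master Theorem for T(n) = 22T(n/4) + O(n^2):

a = 22, b = 4, c = 2
log_b(a) = log_4(22) = 2.2297

Case 1: c = 2 < log_4(22) = 2.2297
T(n) = O(n^(log_4 22))

For T(n) = 22T(n/4) + O(n^2): log_4(22) = 2.2297. This is Case 1 of the Master Theorem (c < log_b(a), work dominated by leaves), giving O(n^(log_4 22)).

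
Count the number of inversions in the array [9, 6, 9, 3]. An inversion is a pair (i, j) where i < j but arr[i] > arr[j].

Finding inversions in [9, 6, 9, 3]:

(0, 1): arr[0]=9 > arr[1]=6
(0, 3): arr[0]=9 > arr[3]=3
(1, 3): arr[1]=6 > arr[3]=3
(2, 3): arr[2]=9 > arr[3]=3

Total inversions: 4

The array has 4 inversion(s): (0,1), (0,3), (1,3), (2,3). Each pair (i,j) satisfies i < j and arr[i] > arr[j].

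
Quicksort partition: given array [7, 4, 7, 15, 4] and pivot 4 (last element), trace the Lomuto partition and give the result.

Lomuto partition with pivot = 4:

Initial array: [7, 4, 7, 15, 4]

arr[0]=7 > 4: no swap
arr[1]=4 <= 4: swap with position 0, array becomes [4, 7, 7, 15, 4]
arr[2]=7 > 4: no swap
arr[3]=15 > 4: no swap

Place pivot at position 1: [4, 4, 7, 15, 7]
Pivot position: 1

After partitioning with pivot 4, the array becomes [4, 4, 7, 15, 7]. The pivot is placed at index 1. All elements to the left of the pivot are <= 4, and all elements to the right are > 4.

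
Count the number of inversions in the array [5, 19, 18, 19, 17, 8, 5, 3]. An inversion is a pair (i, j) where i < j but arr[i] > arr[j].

Finding inversions in [5, 19, 18, 19, 17, 8, 5, 3]:

(0, 7): arr[0]=5 > arr[7]=3
(1, 2): arr[1]=19 > arr[2]=18
(1, 4): arr[1]=19 > arr[4]=17
(1, 5): arr[1]=19 > arr[5]=8
(1, 6): arr[1]=19 > arr[6]=5
(1, 7): arr[1]=19 > arr[7]=3
(2, 4): arr[2]=18 > arr[4]=17
(2, 5): arr[2]=18 > arr[5]=8
(2, 6): arr[2]=18 > arr[6]=5
(2, 7): arr[2]=18 > arr[7]=3
(3, 4): arr[3]=19 > arr[4]=17
(3, 5): arr[3]=19 > arr[5]=8
(3, 6): arr[3]=19 > arr[6]=5
(3, 7): arr[3]=19 > arr[7]=3
(4, 5): arr[4]=17 > arr[5]=8
(4, 6): arr[4]=17 > arr[6]=5
(4, 7): arr[4]=17 > arr[7]=3
(5, 6): arr[5]=8 > arr[6]=5
(5, 7): arr[5]=8 > arr[7]=3
(6, 7): arr[6]=5 > arr[7]=3

Total inversions: 20

The array has 20 inversion(s): (0,7), (1,2), (1,4), (1,5), (1,6), (1,7), (2,4), (2,5), (2,6), (2,7), (3,4), (3,5), (3,6), (3,7), (4,5), (4,6), (4,7), (5,6), (5,7), (6,7). Each pair (i,j) satisfies i < j and arr[i] > arr[j].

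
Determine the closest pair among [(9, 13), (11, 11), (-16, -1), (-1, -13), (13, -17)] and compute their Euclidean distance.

Computing all pairwise distances among 5 points:

d((9, 13), (11, 11)) = 2.8284 <-- minimum
d((9, 13), (-16, -1)) = 28.6531
d((9, 13), (-1, -13)) = 27.8568
d((9, 13), (13, -17)) = 30.2655
d((11, 11), (-16, -1)) = 29.5466
d((11, 11), (-1, -13)) = 26.8328
d((11, 11), (13, -17)) = 28.0713
d((-16, -1), (-1, -13)) = 19.2094
d((-16, -1), (13, -17)) = 33.121
d((-1, -13), (13, -17)) = 14.5602

Closest pair: (9, 13) and (11, 11) with distance 2.8284

The closest pair is (9, 13) and (11, 11) with Euclidean distance 2.8284. For 5 points, brute-force pairwise comparison is shown above. For large n, the divide-and-conquer algorithm (sort by x, recurse on halves, check the dividing strip) achieves O(n log n).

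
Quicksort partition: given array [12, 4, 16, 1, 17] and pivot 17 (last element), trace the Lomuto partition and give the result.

Lomuto partition with pivot = 17:

Initial array: [12, 4, 16, 1, 17]

arr[0]=12 <= 17: swap with position 0, array becomes [12, 4, 16, 1, 17]
arr[1]=4 <= 17: swap with position 1, array becomes [12, 4, 16, 1, 17]
arr[2]=16 <= 17: swap with position 2, array becomes [12, 4, 16, 1, 17]
arr[3]=1 <= 17: swap with position 3, array becomes [12, 4, 16, 1, 17]

Place pivot at position 4: [12, 4, 16, 1, 17]
Pivot position: 4

After partitioning with pivot 17, the array becomes [12, 4, 16, 1, 17]. The pivot is placed at index 4. All elements to the left of the pivot are <= 17, and all elements to the right are > 17.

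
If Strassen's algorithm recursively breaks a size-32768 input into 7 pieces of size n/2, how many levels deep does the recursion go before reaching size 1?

For divide and conquer with division factor 2:

Problem sizes at each level:
Level 0: 32768
Level 1: 16384
Level 2: 8192
Level 3: 4096
Level 4: 2048
Level 5: 1024
Level 6: 512
Level 7: 256
Level 8: 128
Level 9: 64
Level 10: 32
Level 11: 16
Level 12: 8
Level 13: 4
Level 14: 2
Level 15: 1

The root is level 0 and the size-1 base case is level 15 (the tree spans levels 0 through 15, i.e. 16 levels counting the root), so the depth is the number of divisions: log_2(32768) = 15

The recursion tree depth is log_2(32768) = 15. At each level, the problem size is divided by 2, so it takes 15 divisions to reduce to a base case of size 1. The algorithm makes 7 recursive calls at each level.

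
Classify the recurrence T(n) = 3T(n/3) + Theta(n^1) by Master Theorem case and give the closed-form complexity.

Master Theorem for T(n) = 3T(n/3) + O(n^1):

a = 3, b = 3, c = 1
log_b(a) = log_3(3) = 1.0000

Case 2: c = 1 = log_3(3) = 1.0000
T(n) = O(n^1 log n) = O(n log n)

For T(n) = 3T(n/3) + O(n^1): log_3(3) = 1.0000. This is Case 2 of the Master Theorem (c = log_b(a), equal work at all levels), giving O(n log n).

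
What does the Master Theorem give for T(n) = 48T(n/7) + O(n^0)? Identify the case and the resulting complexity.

Master Theorem for T(n) = 48T(n/7) + O(n^0):

a = 48, b = 7, c = 0
log_b(a) = log_7(48) = 1.9894

Case 1: c = 0 < log_7(48) = 1.9894
T(n) = O(n^(log_7 48))

For T(n) = 48T(n/7) + O(n^0): log_7(48) = 1.9894. This is Case 1 of the Master Theorem (c < log_b(a), work dominated by leaves), giving O(n^(log_7 48)).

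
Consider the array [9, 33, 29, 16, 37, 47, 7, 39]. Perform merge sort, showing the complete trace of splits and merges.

Merge sort trace:

Split: [9, 33, 29, 16, 37, 47, 7, 39] -> [9, 33, 29, 16] and [37, 47, 7, 39]
  Split: [9, 33, 29, 16] -> [9, 33] and [29, 16]
    Split: [9, 33] -> [9] and [33]
    Merge: [9] + [33] -> [9, 33]
    Split: [29, 16] -> [29] and [16]
    Merge: [29] + [16] -> [16, 29]
  Merge: [9, 33] + [16, 29] -> [9, 16, 29, 33]
  Split: [37, 47, 7, 39] -> [37, 47] and [7, 39]
    Split: [37, 47] -> [37] and [47]
    Merge: [37] + [47] -> [37, 47]
    Split: [7, 39] -> [7] and [39]
    Merge: [7] + [39] -> [7, 39]
  Merge: [37, 47] + [7, 39] -> [7, 37, 39, 47]
Merge: [9, 16, 29, 33] + [7, 37, 39, 47] -> [7, 9, 16, 29, 33, 37, 39, 47]

Final sorted array: [7, 9, 16, 29, 33, 37, 39, 47]

The merge sort proceeds by recursively splitting the array and merging sorted halves.
After all merges, the sorted array is [7, 9, 16, 29, 33, 37, 39, 47].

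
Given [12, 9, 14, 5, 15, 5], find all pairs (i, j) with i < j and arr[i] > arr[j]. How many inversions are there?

Finding inversions in [12, 9, 14, 5, 15, 5]:

(0, 1): arr[0]=12 > arr[1]=9
(0, 3): arr[0]=12 > arr[3]=5
(0, 5): arr[0]=12 > arr[5]=5
(1, 3): arr[1]=9 > arr[3]=5
(1, 5): arr[1]=9 > arr[5]=5
(2, 3): arr[2]=14 > arr[3]=5
(2, 5): arr[2]=14 > arr[5]=5
(4, 5): arr[4]=15 > arr[5]=5

Total inversions: 8

The array has 8 inversion(s): (0,1), (0,3), (0,5), (1,3), (1,5), (2,3), (2,5), (4,5). Each pair (i,j) satisfies i < j and arr[i] > arr[j].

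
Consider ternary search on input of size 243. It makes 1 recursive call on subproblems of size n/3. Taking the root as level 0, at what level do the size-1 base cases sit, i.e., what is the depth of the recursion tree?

For divide and conquer with division factor 3:

Problem sizes at each level:
Level 0: 243
Level 1: 81
Level 2: 27
Level 3: 9
Level 4: 3
Level 5: 1

The root is level 0 and the size-1 base case is level 5 (the tree spans levels 0 through 5, i.e. 6 levels counting the root), so the depth is the number of divisions: log_3(243) = 5

The recursion tree depth is log_3(243) = 5. At each level, the problem size is divided by 3, so it takes 5 divisions to reduce to a base case of size 1. The algorithm makes 1 recursive call at each level.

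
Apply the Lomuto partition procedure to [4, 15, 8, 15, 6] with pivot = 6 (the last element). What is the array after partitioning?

Lomuto partition with pivot = 6:

Initial array: [4, 15, 8, 15, 6]

arr[0]=4 <= 6: swap with position 0, array becomes [4, 15, 8, 15, 6]
arr[1]=15 > 6: no swap
arr[2]=8 > 6: no swap
arr[3]=15 > 6: no swap

Place pivot at position 1: [4, 6, 8, 15, 15]
Pivot position: 1

After partitioning with pivot 6, the array becomes [4, 6, 8, 15, 15]. The pivot is placed at index 1. All elements to the left of the pivot are <= 6, and all elements to the right are > 6.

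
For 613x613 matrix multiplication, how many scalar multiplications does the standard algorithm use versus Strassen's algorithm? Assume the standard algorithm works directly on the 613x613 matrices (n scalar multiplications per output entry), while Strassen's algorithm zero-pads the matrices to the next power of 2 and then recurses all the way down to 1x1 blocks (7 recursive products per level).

Matrix multiplication for 613x613 matrices:

Strassen's algorithm requires power-of-2 dimensions. Pad 613x613 to 1024x1024 (next power of 2).

Standard algorithm: 613^3 = 230346397 multiplications
Strassen's algorithm: 7^(log2(1024)) = 7^10 = 282475249 multiplications
Difference: 230346397 - 282475249 = -52128852 (Strassen uses MORE here due to padding overhead — for small or just-over-power-of-2 n, padding can outweigh the per-level savings)

Standard: 230346397 multiplications (613^3). Strassen: 282475249 multiplications (7^10, after padding to 1024x1024). Strassen reduces 8 recursive multiplications to 7 at each level.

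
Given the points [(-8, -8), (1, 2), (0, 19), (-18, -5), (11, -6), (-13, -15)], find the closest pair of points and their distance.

Computing all pairwise distances among 6 points:

d((-8, -8), (1, 2)) = 13.4536
d((-8, -8), (0, 19)) = 28.1603
d((-8, -8), (-18, -5)) = 10.4403
d((-8, -8), (11, -6)) = 19.105
d((-8, -8), (-13, -15)) = 8.6023 <-- minimum
d((1, 2), (0, 19)) = 17.0294
d((1, 2), (-18, -5)) = 20.2485
d((1, 2), (11, -6)) = 12.8062
d((1, 2), (-13, -15)) = 22.0227
d((0, 19), (-18, -5)) = 30.0
d((0, 19), (11, -6)) = 27.313
d((0, 19), (-13, -15)) = 36.4005
d((-18, -5), (11, -6)) = 29.0172
d((-18, -5), (-13, -15)) = 11.1803
d((11, -6), (-13, -15)) = 25.632

Closest pair: (-8, -8) and (-13, -15) with distance 8.6023

The closest pair is (-8, -8) and (-13, -15) with Euclidean distance 8.6023. For 6 points, brute-force pairwise comparison is shown above. For large n, the divide-and-conquer algorithm (sort by x, recurse on halves, check the dividing strip) achieves O(n log n).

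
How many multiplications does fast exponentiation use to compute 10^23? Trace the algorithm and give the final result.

Computing 10^23 by squaring (build up from 10^1; each line after the first costs one multiplication):

10^1 = 10
10^2 = (10^1)^2 = 10^2 = 100
10^4 = (10^2)^2 = 100^2 = 10000
10^5 = 10 * 10^4 = 10 * 10000 = 100000
10^10 = (10^5)^2 = 100000^2 = 10000000000
10^11 = 10 * 10^10 = 10 * 10000000000 = 100000000000
10^22 = (10^11)^2 = 100000000000^2 = 10000000000000000000000
10^23 = 10 * 10^22 = 10 * 10000000000000000000000 = 100000000000000000000000

Result: 100000000000000000000000
Multiplications needed: 7 (7 lines after 10^1)

10^23 = 100000000000000000000000. Using exponentiation by squaring, this requires 7 multiplications. The key idea: if the exponent is even, square the half-power; if odd, multiply by the base once.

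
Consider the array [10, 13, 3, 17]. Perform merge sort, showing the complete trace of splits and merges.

Merge sort trace:

Split: [10, 13, 3, 17] -> [10, 13] and [3, 17]
  Split: [10, 13] -> [10] and [13]
  Merge: [10] + [13] -> [10, 13]
  Split: [3, 17] -> [3] and [17]
  Merge: [3] + [17] -> [3, 17]
Merge: [10, 13] + [3, 17] -> [3, 10, 13, 17]

Final sorted array: [3, 10, 13, 17]

The merge sort proceeds by recursively splitting the array and merging sorted halves.
After all merges, the sorted array is [3, 10, 13, 17].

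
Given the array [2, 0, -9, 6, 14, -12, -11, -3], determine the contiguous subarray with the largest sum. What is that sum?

Using Kadane's algorithm on [2, 0, -9, 6, 14, -12, -11, -3]:

Scanning through the array:
Position 1 (value 0): max_ending_here = 2, max_so_far = 2
Position 2 (value -9): max_ending_here = -7, max_so_far = 2
Position 3 (value 6): max_ending_here = 6, max_so_far = 6
Position 4 (value 14): max_ending_here = 20, max_so_far = 20
Position 5 (value -12): max_ending_here = 8, max_so_far = 20
Position 6 (value -11): max_ending_here = -3, max_so_far = 20
Position 7 (value -3): max_ending_here = -3, max_so_far = 20

Maximum subarray: [6, 14]
Maximum sum: 20

The maximum subarray is [6, 14] with sum 20. This subarray runs from index 3 to index 4.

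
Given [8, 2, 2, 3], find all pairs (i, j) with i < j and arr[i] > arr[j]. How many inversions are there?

Finding inversions in [8, 2, 2, 3]:

(0, 1): arr[0]=8 > arr[1]=2
(0, 2): arr[0]=8 > arr[2]=2
(0, 3): arr[0]=8 > arr[3]=3

Total inversions: 3

The array has 3 inversion(s): (0,1), (0,2), (0,3). Each pair (i,j) satisfies i < j and arr[i] > arr[j].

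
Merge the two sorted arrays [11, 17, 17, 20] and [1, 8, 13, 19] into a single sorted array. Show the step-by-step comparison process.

Merging process:

Compare 11 vs 1: take 1 from right. Merged: [1]
Compare 11 vs 8: take 8 from right. Merged: [1, 8]
Compare 11 vs 13: take 11 from left. Merged: [1, 8, 11]
Compare 17 vs 13: take 13 from right. Merged: [1, 8, 11, 13]
Compare 17 vs 19: take 17 from left. Merged: [1, 8, 11, 13, 17]
Compare 17 vs 19: take 17 from left. Merged: [1, 8, 11, 13, 17, 17]
Compare 20 vs 19: take 19 from right. Merged: [1, 8, 11, 13, 17, 17, 19]
Append remaining from left: [20]. Merged: [1, 8, 11, 13, 17, 17, 19, 20]

Final merged array: [1, 8, 11, 13, 17, 17, 19, 20]
Total comparisons: 7

The merged array is [1, 8, 11, 13, 17, 17, 19, 20], requiring 7 comparisons. The merge step runs in O(n) time where n is the total number of elements.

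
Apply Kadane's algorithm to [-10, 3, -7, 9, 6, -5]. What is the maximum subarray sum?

Using Kadane's algorithm on [-10, 3, -7, 9, 6, -5]:

Scanning through the array:
Position 1 (value 3): max_ending_here = 3, max_so_far = 3
Position 2 (value -7): max_ending_here = -4, max_so_far = 3
Position 3 (value 9): max_ending_here = 9, max_so_far = 9
Position 4 (value 6): max_ending_here = 15, max_so_far = 15
Position 5 (value -5): max_ending_here = 10, max_so_far = 15

Maximum subarray: [9, 6]
Maximum sum: 15

The maximum subarray is [9, 6] with sum 15. This subarray runs from index 3 to index 4.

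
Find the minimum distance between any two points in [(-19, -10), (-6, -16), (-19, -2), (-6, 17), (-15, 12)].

Computing all pairwise distances among 5 points:

d((-19, -10), (-6, -16)) = 14.3178
d((-19, -10), (-19, -2)) = 8.0 <-- minimum
d((-19, -10), (-6, 17)) = 29.9666
d((-19, -10), (-15, 12)) = 22.3607
d((-6, -16), (-19, -2)) = 19.105
d((-6, -16), (-6, 17)) = 33.0
d((-6, -16), (-15, 12)) = 29.4109
d((-19, -2), (-6, 17)) = 23.0217
d((-19, -2), (-15, 12)) = 14.5602
d((-6, 17), (-15, 12)) = 10.2956

Closest pair: (-19, -10) and (-19, -2) with distance 8.0

The closest pair is (-19, -10) and (-19, -2) with Euclidean distance 8.0. For 5 points, brute-force pairwise comparison is shown above. For large n, the divide-and-conquer algorithm (sort by x, recurse on halves, check the dividing strip) achieves O(n log n).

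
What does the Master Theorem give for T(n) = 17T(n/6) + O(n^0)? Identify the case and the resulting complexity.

Master Theorem for T(n) = 17T(n/6) + O(n^0):

a = 17, b = 6, c = 0
log_b(a) = log_6(17) = 1.5812

Case 1: c = 0 < log_6(17) = 1.5812
T(n) = O(n^(log_6 17))

For T(n) = 17T(n/6) + O(n^0): log_6(17) = 1.5812. This is Case 1 of the Master Theorem (c < log_b(a), work dominated by leaves), giving O(n^(log_6 17)).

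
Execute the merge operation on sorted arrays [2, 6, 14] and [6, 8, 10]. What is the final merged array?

Merging process:

Compare 2 vs 6: take 2 from left. Merged: [2]
Compare 6 vs 6: take 6 from left. Merged: [2, 6]
Compare 14 vs 6: take 6 from right. Merged: [2, 6, 6]
Compare 14 vs 8: take 8 from right. Merged: [2, 6, 6, 8]
Compare 14 vs 10: take 10 from right. Merged: [2, 6, 6, 8, 10]
Append remaining from left: [14]. Merged: [2, 6, 6, 8, 10, 14]

Final merged array: [2, 6, 6, 8, 10, 14]
Total comparisons: 5

The merged array is [2, 6, 6, 8, 10, 14], requiring 5 comparisons. The merge step runs in O(n) time where n is the total number of elements.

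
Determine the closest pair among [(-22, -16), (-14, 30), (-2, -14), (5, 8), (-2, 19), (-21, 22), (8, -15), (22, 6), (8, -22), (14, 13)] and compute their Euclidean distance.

Computing all pairwise distances among 10 points:

d((-22, -16), (-14, 30)) = 46.6905
d((-22, -16), (-2, -14)) = 20.0998
d((-22, -16), (5, 8)) = 36.1248
d((-22, -16), (-2, 19)) = 40.3113
d((-22, -16), (-21, 22)) = 38.0132
d((-22, -16), (8, -15)) = 30.0167
d((-22, -16), (22, 6)) = 49.1935
d((-22, -16), (8, -22)) = 30.5941
d((-22, -16), (14, 13)) = 46.2277
d((-14, 30), (-2, -14)) = 45.607
d((-14, 30), (5, 8)) = 29.0689
d((-14, 30), (-2, 19)) = 16.2788
d((-14, 30), (-21, 22)) = 10.6301
d((-14, 30), (8, -15)) = 50.0899
d((-14, 30), (22, 6)) = 43.2666
d((-14, 30), (8, -22)) = 56.4624
d((-14, 30), (14, 13)) = 32.7567
d((-2, -14), (5, 8)) = 23.0868
d((-2, -14), (-2, 19)) = 33.0
d((-2, -14), (-21, 22)) = 40.7063
d((-2, -14), (8, -15)) = 10.0499
d((-2, -14), (22, 6)) = 31.241
d((-2, -14), (8, -22)) = 12.8062
d((-2, -14), (14, 13)) = 31.3847
d((5, 8), (-2, 19)) = 13.0384
d((5, 8), (-21, 22)) = 29.5296
d((5, 8), (8, -15)) = 23.1948
d((5, 8), (22, 6)) = 17.1172
d((5, 8), (8, -22)) = 30.1496
d((5, 8), (14, 13)) = 10.2956
d((-2, 19), (-21, 22)) = 19.2354
d((-2, 19), (8, -15)) = 35.4401
d((-2, 19), (22, 6)) = 27.2947
d((-2, 19), (8, -22)) = 42.2019
d((-2, 19), (14, 13)) = 17.088
d((-21, 22), (8, -15)) = 47.0106
d((-21, 22), (22, 6)) = 45.8803
d((-21, 22), (8, -22)) = 52.6972
d((-21, 22), (14, 13)) = 36.1386
d((8, -15), (22, 6)) = 25.2389
d((8, -15), (8, -22)) = 7.0 <-- minimum
d((8, -15), (14, 13)) = 28.6356
d((22, 6), (8, -22)) = 31.305
d((22, 6), (14, 13)) = 10.6301
d((8, -22), (14, 13)) = 35.5106

Closest pair: (8, -15) and (8, -22) with distance 7.0

The closest pair is (8, -15) and (8, -22) with Euclidean distance 7.0. For 10 points, brute-force pairwise comparison is shown above. For large n, the divide-and-conquer algorithm (sort by x, recurse on halves, check the dividing strip) achieves O(n log n).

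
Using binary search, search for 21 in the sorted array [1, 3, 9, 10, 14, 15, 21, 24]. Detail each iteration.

Binary search for 21 in [1, 3, 9, 10, 14, 15, 21, 24]:

lo=0, hi=7, mid=3, arr[mid]=10 -> 10 < 21, search right half
lo=4, hi=7, mid=5, arr[mid]=15 -> 15 < 21, search right half
lo=6, hi=7, mid=6, arr[mid]=21 -> Found target at index 6!

Binary search finds 21 at index 6 after 3 comparisons. The search repeatedly halves the search space by comparing with the middle element.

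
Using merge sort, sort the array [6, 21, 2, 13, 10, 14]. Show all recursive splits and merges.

Merge sort trace:

Split: [6, 21, 2, 13, 10, 14] -> [6, 21, 2] and [13, 10, 14]
  Split: [6, 21, 2] -> [6] and [21, 2]
    Split: [21, 2] -> [21] and [2]
    Merge: [21] + [2] -> [2, 21]
  Merge: [6] + [2, 21] -> [2, 6, 21]
  Split: [13, 10, 14] -> [13] and [10, 14]
    Split: [10, 14] -> [10] and [14]
    Merge: [10] + [14] -> [10, 14]
  Merge: [13] + [10, 14] -> [10, 13, 14]
Merge: [2, 6, 21] + [10, 13, 14] -> [2, 6, 10, 13, 14, 21]

Final sorted array: [2, 6, 10, 13, 14, 21]

The merge sort proceeds by recursively splitting the array and merging sorted halves.
After all merges, the sorted array is [2, 6, 10, 13, 14, 21].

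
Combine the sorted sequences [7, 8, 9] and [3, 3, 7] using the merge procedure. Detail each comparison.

Merging process:

Compare 7 vs 3: take 3 from right. Merged: [3]
Compare 7 vs 3: take 3 from right. Merged: [3, 3]
Compare 7 vs 7: take 7 from left. Merged: [3, 3, 7]
Compare 8 vs 7: take 7 from right. Merged: [3, 3, 7, 7]
Append remaining from left: [8, 9]. Merged: [3, 3, 7, 7, 8, 9]

Final merged array: [3, 3, 7, 7, 8, 9]
Total comparisons: 4

The merged array is [3, 3, 7, 7, 8, 9], requiring 4 comparisons. The merge step runs in O(n) time where n is the total number of elements.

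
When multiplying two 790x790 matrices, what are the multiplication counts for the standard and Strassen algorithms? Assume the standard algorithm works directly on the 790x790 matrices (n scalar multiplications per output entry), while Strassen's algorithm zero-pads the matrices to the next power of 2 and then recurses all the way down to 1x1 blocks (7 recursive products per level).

Matrix multiplication for 790x790 matrices:

Strassen's algorithm requires power-of-2 dimensions. Pad 790x790 to 1024x1024 (next power of 2).

Standard algorithm: 790^3 = 493039000 multiplications
Strassen's algorithm: 7^(log2(1024)) = 7^10 = 282475249 multiplications
Savings: 493039000 - 282475249 = 210563751 multiplications

Standard: 493039000 multiplications (790^3). Strassen: 282475249 multiplications (7^10, after padding to 1024x1024). Strassen reduces 8 recursive multiplications to 7 at each level.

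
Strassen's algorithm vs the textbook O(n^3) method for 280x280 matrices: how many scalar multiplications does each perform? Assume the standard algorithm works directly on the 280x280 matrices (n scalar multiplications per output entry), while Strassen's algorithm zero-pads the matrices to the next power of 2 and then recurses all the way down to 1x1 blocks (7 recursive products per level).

Matrix multiplication for 280x280 matrices:

Strassen's algorithm requires power-of-2 dimensions. Pad 280x280 to 512x512 (next power of 2).

Standard algorithm: 280^3 = 21952000 multiplications
Strassen's algorithm: 7^(log2(512)) = 7^9 = 40353607 multiplications
Difference: 21952000 - 40353607 = -18401607 (Strassen uses MORE here due to padding overhead — for small or just-over-power-of-2 n, padding can outweigh the per-level savings)

Standard: 21952000 multiplications (280^3). Strassen: 40353607 multiplications (7^9, after padding to 512x512). Strassen reduces 8 recursive multiplications to 7 at each level.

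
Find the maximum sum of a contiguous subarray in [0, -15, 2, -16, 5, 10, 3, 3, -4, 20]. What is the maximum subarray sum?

Using Kadane's algorithm on [0, -15, 2, -16, 5, 10, 3, 3, -4, 20]:

Scanning through the array:
Position 1 (value -15): max_ending_here = -15, max_so_far = 0
Position 2 (value 2): max_ending_here = 2, max_so_far = 2
Position 3 (value -16): max_ending_here = -14, max_so_far = 2
Position 4 (value 5): max_ending_here = 5, max_so_far = 5
Position 5 (value 10): max_ending_here = 15, max_so_far = 15
Position 6 (value 3): max_ending_here = 18, max_so_far = 18
Position 7 (value 3): max_ending_here = 21, max_so_far = 21
Position 8 (value -4): max_ending_here = 17, max_so_far = 21
Position 9 (value 20): max_ending_here = 37, max_so_far = 37

Maximum subarray: [5, 10, 3, 3, -4, 20]
Maximum sum: 37

The maximum subarray is [5, 10, 3, 3, -4, 20] with sum 37. This subarray runs from index 4 to index 9.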